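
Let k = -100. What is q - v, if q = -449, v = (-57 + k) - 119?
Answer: -173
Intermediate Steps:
v = -276 (v = (-57 - 100) - 119 = -157 - 119 = -276)
q - v = -449 - 1*(-276) = -449 + 276 = -173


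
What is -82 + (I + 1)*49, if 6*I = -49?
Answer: -2599/6 ≈ -433.17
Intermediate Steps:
I = -49/6 (I = (⅙)*(-49) = -49/6 ≈ -8.1667)
-82 + (I + 1)*49 = -82 + (-49/6 + 1)*49 = -82 - 43/6*49 = -82 - 2107/6 = -2599/6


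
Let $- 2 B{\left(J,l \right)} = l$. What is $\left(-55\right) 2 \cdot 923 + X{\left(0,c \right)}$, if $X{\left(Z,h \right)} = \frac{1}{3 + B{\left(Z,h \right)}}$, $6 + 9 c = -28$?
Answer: $- \frac{4467311}{44} \approx -1.0153 \cdot 10^{5}$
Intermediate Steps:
$c = - \frac{34}{9}$ ($c = - \frac{2}{3} + \frac{1}{9} \left(-28\right) = - \frac{2}{3} - \frac{28}{9} = - \frac{34}{9} \approx -3.7778$)
$B{\left(J,l \right)} = - \frac{l}{2}$
$X{\left(Z,h \right)} = \frac{1}{3 - \frac{h}{2}}$
$\left(-55\right) 2 \cdot 923 + X{\left(0,c \right)} = \left(-55\right) 2 \cdot 923 - \frac{2}{-6 - \frac{34}{9}} = \left(-110\right) 923 - \frac{2}{- \frac{88}{9}} = -101530 - - \frac{9}{44} = -101530 + \frac{9}{44} = - \frac{4467311}{44}$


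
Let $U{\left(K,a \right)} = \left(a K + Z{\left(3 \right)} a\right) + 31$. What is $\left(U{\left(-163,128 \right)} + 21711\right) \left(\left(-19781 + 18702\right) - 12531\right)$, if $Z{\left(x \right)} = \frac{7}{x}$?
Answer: $- \frac{48043300}{3} \approx -1.6014 \cdot 10^{7}$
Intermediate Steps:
$U{\left(K,a \right)} = 31 + \frac{7 a}{3} + K a$ ($U{\left(K,a \right)} = \left(a K + \frac{7}{3} a\right) + 31 = \left(K a + 7 \cdot \frac{1}{3} a\right) + 31 = \left(K a + \frac{7 a}{3}\right) + 31 = \left(\frac{7 a}{3} + K a\right) + 31 = 31 + \frac{7 a}{3} + K a$)
$\left(U{\left(-163,128 \right)} + 21711\right) \left(\left(-19781 + 18702\right) - 12531\right) = \left(\left(31 + \frac{7}{3} \cdot 128 - 20864\right) + 21711\right) \left(\left(-19781 + 18702\right) - 12531\right) = \left(\left(31 + \frac{896}{3} - 20864\right) + 21711\right) \left(-1079 - 12531\right) = \left(- \frac{61603}{3} + 21711\right) \left(-13610\right) = \frac{3530}{3} \left(-13610\right) = - \frac{48043300}{3}$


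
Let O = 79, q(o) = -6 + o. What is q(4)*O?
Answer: -158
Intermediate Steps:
q(4)*O = (-6 + 4)*79 = -2*79 = -158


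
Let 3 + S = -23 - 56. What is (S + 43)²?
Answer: 1521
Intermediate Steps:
S = -82 (S = -3 + (-23 - 56) = -3 - 79 = -82)
(S + 43)² = (-82 + 43)² = (-39)² = 1521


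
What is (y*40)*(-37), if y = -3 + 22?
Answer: -28120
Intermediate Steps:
y = 19
(y*40)*(-37) = (19*40)*(-37) = 760*(-37) = -28120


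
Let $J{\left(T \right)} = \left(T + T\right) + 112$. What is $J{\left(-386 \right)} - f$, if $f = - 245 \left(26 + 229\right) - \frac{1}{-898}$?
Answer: $\frac{55509869}{898} \approx 61815.0$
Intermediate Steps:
$J{\left(T \right)} = 112 + 2 T$ ($J{\left(T \right)} = 2 T + 112 = 112 + 2 T$)
$f = - \frac{56102549}{898}$ ($f = \left(-245\right) 255 - - \frac{1}{898} = -62475 + \frac{1}{898} = - \frac{56102549}{898} \approx -62475.0$)
$J{\left(-386 \right)} - f = \left(112 + 2 \left(-386\right)\right) - - \frac{56102549}{898} = \left(112 - 772\right) + \frac{56102549}{898} = -660 + \frac{56102549}{898} = \frac{55509869}{898}$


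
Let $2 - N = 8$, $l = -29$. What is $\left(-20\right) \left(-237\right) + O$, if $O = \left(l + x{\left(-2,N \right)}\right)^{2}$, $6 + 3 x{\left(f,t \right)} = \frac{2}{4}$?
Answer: $\frac{204865}{36} \approx 5690.7$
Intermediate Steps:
$N = -6$ ($N = 2 - 8 = -6$)
$x{\left(f,t \right)} = - \frac{11}{6}$ ($x{\left(f,t \right)} = -2 + \frac{2 \cdot \frac{1}{4}}{3} = -2 + \frac{1}{3} \cdot \frac{1}{2} = -2 + \frac{1}{6} = - \frac{11}{6}$)
$O = \frac{34225}{36}$ ($O = \left(-29 - \frac{11}{6}\right)^{2} = \left(- \frac{185}{6}\right)^{2} = \frac{34225}{36} \approx 950.69$)
$\left(-20\right) \left(-237\right) + O = \left(-20\right) \left(-237\right) + \frac{34225}{36} = 4740 + \frac{34225}{36} = \frac{204865}{36}$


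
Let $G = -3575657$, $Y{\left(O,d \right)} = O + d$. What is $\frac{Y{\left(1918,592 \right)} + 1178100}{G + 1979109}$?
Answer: $- \frac{590305}{798274} \approx -0.73948$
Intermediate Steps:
$\frac{Y{\left(1918,592 \right)} + 1178100}{G + 1979109} = \frac{\left(1918 + 592\right) + 1178100}{-3575657 + 1979109} = \frac{2510 + 1178100}{-1596548} = 1180610 \left(- \frac{1}{1596548}\right) = - \frac{590305}{798274}$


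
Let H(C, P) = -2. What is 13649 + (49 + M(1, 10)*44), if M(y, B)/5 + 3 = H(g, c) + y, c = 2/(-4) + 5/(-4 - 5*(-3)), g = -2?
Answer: 12818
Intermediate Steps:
c = -1/22 (c = 2*(-¼) + 5/(-4 + 15) = -½ + 5/11 = -1/22 ≈ -0.045455)
M(y, B) = -25 + 5*y (M(y, B) = -15 + 5*(-2 + y) = -15 + (-10 + 5*y) = -25 + 5*y)
13649 + (49 + M(1, 10)*44) = 13649 + (49 + (-25 + 5*1)*44) = 13649 + (49 + (-25 + 5)*44) = 13649 + (49 - 20*44) = 13649 + (49 - 880) = 13649 - 831 = 12818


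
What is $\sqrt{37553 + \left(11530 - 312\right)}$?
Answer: $3 \sqrt{5419} \approx 220.84$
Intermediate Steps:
$\sqrt{37553 + \left(11530 - 312\right)} = \sqrt{37553 + 11218} = \sqrt{48771} = 3 \sqrt{5419}$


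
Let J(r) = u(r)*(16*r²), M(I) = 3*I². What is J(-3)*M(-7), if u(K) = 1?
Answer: 21168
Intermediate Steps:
J(r) = 16*r² (J(r) = 1*(16*r²) = 16*r²)
J(-3)*M(-7) = (16*(-3)²)*(3*(-7)²) = (16*9)*(3*49) = 144*147 = 21168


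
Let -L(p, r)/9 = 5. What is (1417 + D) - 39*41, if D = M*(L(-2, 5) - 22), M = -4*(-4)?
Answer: -1254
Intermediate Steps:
L(p, r) = -45 (L(p, r) = -9*5 = -45)
M = 16
D = -1072 (D = 16*(-45 - 22) = 16*(-67) = -1072)
(1417 + D) - 39*41 = (1417 - 1072) - 39*41 = 345 - 1599 = -1254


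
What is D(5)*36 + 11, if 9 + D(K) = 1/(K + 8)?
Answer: -4033/13 ≈ -310.23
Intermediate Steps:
D(K) = -9 + 1/(8 + K) (D(K) = -9 + 1/(K + 8) = -9 + 1/(8 + K))
D(5)*36 + 11 = ((-71 - 9*5)/(8 + 5))*36 + 11 = ((-71 - 45)/13)*36 + 11 = ((1/13)*(-116))*36 + 11 = -116/13*36 + 11 = -4176/13 + 11 = -4033/13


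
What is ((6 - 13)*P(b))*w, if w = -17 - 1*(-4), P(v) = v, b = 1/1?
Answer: 91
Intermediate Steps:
b = 1
w = -13 (w = -17 + 4 = -13)
((6 - 13)*P(b))*w = ((6 - 13)*1)*(-13) = -7*1*(-13) = -7*(-13) = 91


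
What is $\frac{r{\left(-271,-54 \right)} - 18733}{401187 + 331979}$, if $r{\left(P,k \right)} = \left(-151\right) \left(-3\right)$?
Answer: $- \frac{9140}{366583} \approx -0.024933$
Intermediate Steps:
$r{\left(P,k \right)} = 453$
$\frac{r{\left(-271,-54 \right)} - 18733}{401187 + 331979} = \frac{453 - 18733}{401187 + 331979} = - \frac{18280}{733166} = \left(-18280\right) \frac{1}{733166} = - \frac{9140}{366583}$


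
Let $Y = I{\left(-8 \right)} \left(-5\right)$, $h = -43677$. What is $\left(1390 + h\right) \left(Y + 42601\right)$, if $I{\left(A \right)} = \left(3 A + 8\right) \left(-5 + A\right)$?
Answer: $-1757490007$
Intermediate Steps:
$I{\left(A \right)} = \left(-5 + A\right) \left(8 + 3 A\right)$ ($I{\left(A \right)} = \left(8 + 3 A\right) \left(-5 + A\right) = \left(-5 + A\right) \left(8 + 3 A\right)$)
$Y = -1040$ ($Y = \left(-40 - -56 + 3 \left(-8\right)^{2}\right) \left(-5\right) = \left(-40 + 56 + 3 \cdot 64\right) \left(-5\right) = \left(-40 + 56 + 192\right) \left(-5\right) = 208 \left(-5\right) = -1040$)
$\left(1390 + h\right) \left(Y + 42601\right) = \left(1390 - 43677\right) \left(-1040 + 42601\right) = \left(-42287\right) 41561 = -1757490007$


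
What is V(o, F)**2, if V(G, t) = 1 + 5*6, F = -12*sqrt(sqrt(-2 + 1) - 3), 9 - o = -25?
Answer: 961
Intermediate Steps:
o = 34 (o = 9 - 1*(-25) = 9 + 25 = 34)
F = -12*sqrt(-3 + I) (F = -12*sqrt(sqrt(-1) - 3) = -12*sqrt(I - 3) = -12*sqrt(-3 + I) ≈ -3.4182 - 21.064*I)
V(G, t) = 31 (V(G, t) = 1 + 30 = 31)
V(o, F)**2 = 31**2 = 961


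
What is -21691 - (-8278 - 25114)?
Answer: 11701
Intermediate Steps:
-21691 - (-8278 - 25114) = -21691 - 1*(-33392) = -21691 + 33392 = 11701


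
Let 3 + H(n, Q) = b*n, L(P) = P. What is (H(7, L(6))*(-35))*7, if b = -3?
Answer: 5880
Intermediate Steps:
H(n, Q) = -3 - 3*n
(H(7, L(6))*(-35))*7 = ((-3 - 3*7)*(-35))*7 = ((-3 - 21)*(-35))*7 = -24*(-35)*7 = 840*7 = 5880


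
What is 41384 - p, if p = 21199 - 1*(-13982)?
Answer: 6203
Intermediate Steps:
p = 35181 (p = 21199 + 13982 = 35181)
41384 - p = 41384 - 1*35181 = 41384 - 35181 = 6203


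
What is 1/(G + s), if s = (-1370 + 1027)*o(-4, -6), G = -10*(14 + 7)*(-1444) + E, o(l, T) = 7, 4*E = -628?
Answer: 1/300682 ≈ 3.3258e-6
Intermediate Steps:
E = -157 (E = (¼)*(-628) = -157)
G = 303083 (G = -10*(14 + 7)*(-1444) - 157 = -10*21*(-1444) - 157 = -210*(-1444) - 157 = 303240 - 157 = 303083)
s = -2401 (s = (-1370 + 1027)*7 = -343*7 = -2401)
1/(G + s) = 1/(303083 - 2401) = 1/300682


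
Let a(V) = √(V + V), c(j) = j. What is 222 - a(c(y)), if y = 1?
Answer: 222 - √2 ≈ 220.59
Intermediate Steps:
a(V) = √2*√V (a(V) = √(2*V) = √2*√V)
222 - a(c(y)) = 222 - √2*√1 = 222 - √2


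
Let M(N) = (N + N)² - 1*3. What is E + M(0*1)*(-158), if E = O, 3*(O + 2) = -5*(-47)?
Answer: 1651/3 ≈ 550.33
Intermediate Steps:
O = 229/3 (O = -2 + (-5*(-47))/3 = -2 + (⅓)*235 = -2 + 235/3 = 229/3 ≈ 76.333)
E = 229/3 ≈ 76.333
M(N) = -3 + 4*N² (M(N) = (2*N)² - 3 = 4*N² - 3 = -3 + 4*N²)
E + M(0*1)*(-158) = 229/3 + (-3 + 4*(0*1)²)*(-158) = 229/3 + (-3 + 4*0²)*(-158) = 229/3 + (-3 + 4*0)*(-158) = 229/3 + (-3 + 0)*(-158) = 229/3 - 3*(-158) = 229/3 + 474 = 1651/3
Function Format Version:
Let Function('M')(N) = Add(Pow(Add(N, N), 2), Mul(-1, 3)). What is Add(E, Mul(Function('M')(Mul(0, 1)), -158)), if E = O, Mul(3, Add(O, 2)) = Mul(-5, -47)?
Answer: Rational(1651, 3) ≈ 550.33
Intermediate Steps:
O = Rational(229, 3) (O = Add(-2, Mul(Rational(1, 3), Mul(-5, -47))) = Add(-2, Mul(Rational(1, 3), 235)) = Add(-2, Rational(235, 3)) = Rational(229, 3) ≈ 76.333)
E = Rational(229, 3) ≈ 76.333
Function('M')(N) = Add(-3, Mul(4, Pow(N, 2))) (Function('M')(N) = Add(Pow(Mul(2, N), 2), -3) = Add(Mul(4, Pow(N, 2)), -3) = Add(-3, Mul(4, Pow(N, 2))))
Add(E, Mul(Function('M')(Mul(0, 1)), -158)) = Add(Rational(229, 3), Mul(Add(-3, Mul(4, Pow(Mul(0, 1), 2))), -158)) = Add(Rational(229, 3), Mul(Add(-3, Mul(4, Pow(0, 2))), -158)) = Add(Rational(229, 3), Mul(Add(-3, Mul(4, 0)), -158)) = Add(Rational(229, 3), Mul(Add(-3, 0), -158)) = Add(Rational(229, 3), Mul(-3, -158)) = Add(Rational(229, 3), 474) = Rational(1651, 3)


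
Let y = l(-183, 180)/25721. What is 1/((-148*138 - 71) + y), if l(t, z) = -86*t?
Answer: -25721/527136157 ≈ -4.8794e-5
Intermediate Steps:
y = 15738/25721 (y = -86*(-183)/25721 = 15738*(1/25721) = 15738/25721 ≈ 0.61187)
1/((-148*138 - 71) + y) = 1/((-148*138 - 71) + 15738/25721) = 1/((-20424 - 71) + 15738/25721) = 1/(-20495 + 15738/25721) = 1/(-527136157/25721) = -25721/527136157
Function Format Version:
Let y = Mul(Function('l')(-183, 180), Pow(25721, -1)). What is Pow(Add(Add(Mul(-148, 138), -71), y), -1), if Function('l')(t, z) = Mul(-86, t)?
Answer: Rational(-25721, 527136157) ≈ -4.8794e-5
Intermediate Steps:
y = Rational(15738, 25721) (y = Mul(Mul(-86, -183), Pow(25721, -1)) = Mul(15738, Rational(1, 25721)) = Rational(15738, 25721) ≈ 0.61187)
Pow(Add(Add(Mul(-148, 138), -71), y), -1) = Pow(Add(Add(Mul(-148, 138), -71), Rational(15738, 25721)), -1) = Pow(Add(Add(-20424, -71), Rational(15738, 25721)), -1) = Pow(Add(-20495, Rational(15738, 25721)), -1) = Pow(Rational(-527136157, 25721), -1) = Rational(-25721, 527136157)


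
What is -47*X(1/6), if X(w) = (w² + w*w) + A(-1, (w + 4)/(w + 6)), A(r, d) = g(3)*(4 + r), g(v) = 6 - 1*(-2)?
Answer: -20351/18 ≈ -1130.6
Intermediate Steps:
g(v) = 8 (g(v) = 6 + 2 = 8)
A(r, d) = 32 + 8*r (A(r, d) = 8*(4 + r) = 32 + 8*r)
X(w) = 24 + 2*w² (X(w) = (w² + w*w) + (32 + 8*(-1)) = (w² + w²) + (32 - 8) = 2*w² + 24 = 24 + 2*w²)
-47*X(1/6) = -47*(24 + 2*(1/6)²) = -47*(24 + 2*(⅙)²) = -47*(24 + 2*(1/36)) = -47*(24 + 1/18) = -47*433/18 = -20351/18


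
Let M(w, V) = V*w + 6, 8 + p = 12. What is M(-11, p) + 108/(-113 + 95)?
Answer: -44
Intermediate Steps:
p = 4 (p = -8 + 12 = 4)
M(w, V) = 6 + V*w
M(-11, p) + 108/(-113 + 95) = (6 + 4*(-11)) + 108/(-113 + 95) = (6 - 44) + 108/(-18) = -38 - 1/18*108 = -38 - 6 = -44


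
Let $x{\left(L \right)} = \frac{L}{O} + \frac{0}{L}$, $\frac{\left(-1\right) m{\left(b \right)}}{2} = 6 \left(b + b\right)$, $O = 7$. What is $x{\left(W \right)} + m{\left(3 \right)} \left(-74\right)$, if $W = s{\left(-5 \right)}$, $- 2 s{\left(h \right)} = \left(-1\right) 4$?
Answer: $\frac{37298}{7} \approx 5328.3$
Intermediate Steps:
$s{\left(h \right)} = 2$ ($s{\left(h \right)} = - \frac{\left(-1\right) 4}{2} = \left(- \frac{1}{2}\right) \left(-4\right) = 2$)
$m{\left(b \right)} = - 24 b$ ($m{\left(b \right)} = - 2 \cdot 6 \left(b + b\right) = - 2 \cdot 6 \cdot 2 b = - 2 \cdot 12 b = - 24 b$)
$W = 2$
$x{\left(L \right)} = \frac{L}{7}$ ($x{\left(L \right)} = \frac{L}{7} + \frac{0}{L} = L \frac{1}{7} + 0 = \frac{L}{7} + 0 = \frac{L}{7}$)
$x{\left(W \right)} + m{\left(3 \right)} \left(-74\right) = \frac{1}{7} \cdot 2 + \left(-24\right) 3 \left(-74\right) = \frac{2}{7} - -5328 = \frac{2}{7} + 5328 = \frac{37298}{7}$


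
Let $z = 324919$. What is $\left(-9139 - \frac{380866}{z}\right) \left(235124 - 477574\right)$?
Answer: $\frac{720031793917150}{324919} \approx 2.216 \cdot 10^{9}$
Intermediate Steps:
$\left(-9139 - \frac{380866}{z}\right) \left(235124 - 477574\right) = \left(-9139 - \frac{380866}{324919}\right) \left(235124 - 477574\right) = \left(-9139 - \frac{380866}{324919}\right) \left(-242450\right) = \left(- \frac{2969815607}{324919}\right) \left(-242450\right) = \frac{720031793917150}{324919}$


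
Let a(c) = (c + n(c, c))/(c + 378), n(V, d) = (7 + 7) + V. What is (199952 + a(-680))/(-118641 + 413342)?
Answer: 30193425/44499851 ≈ 0.67851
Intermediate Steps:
n(V, d) = 14 + V
a(c) = (14 + 2*c)/(378 + c) (a(c) = (c + (14 + c))/(c + 378) = (14 + 2*c)/(378 + c))
(199952 + a(-680))/(-118641 + 413342) = (199952 + 2*(7 - 680)/(378 - 680))/(-118641 + 413342) = (199952 + 2*(-673)/(-302))/294701 = (199952 + 2*(-1/302)*(-673))*(1/294701) = (199952 + 673/151)*(1/294701) = (30193425/151)*(1/294701) = 30193425/44499851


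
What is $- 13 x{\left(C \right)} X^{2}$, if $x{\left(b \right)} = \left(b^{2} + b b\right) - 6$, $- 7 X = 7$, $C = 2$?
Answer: $-26$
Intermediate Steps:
$X = -1$ ($X = \left(- \frac{1}{7}\right) 7 = -1$)
$x{\left(b \right)} = -6 + 2 b^{2}$ ($x{\left(b \right)} = \left(b^{2} + b^{2}\right) - 6 = 2 b^{2} - 6 = -6 + 2 b^{2}$)
$- 13 x{\left(C \right)} X^{2} = - 13 \left(-6 + 2 \cdot 2^{2}\right) \left(-1\right)^{2} = - 13 \left(-6 + 2 \cdot 4\right) 1 = - 13 \left(-6 + 8\right) 1 = \left(-13\right) 2 \cdot 1 = \left(-26\right) 1 = -26$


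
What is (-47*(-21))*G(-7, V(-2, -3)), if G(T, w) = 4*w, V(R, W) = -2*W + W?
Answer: 11844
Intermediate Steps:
V(R, W) = -W
(-47*(-21))*G(-7, V(-2, -3)) = (-47*(-21))*(4*(-1*(-3))) = 987*(4*3) = 987*12 = 11844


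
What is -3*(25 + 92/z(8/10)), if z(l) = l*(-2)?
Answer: 195/2 ≈ 97.500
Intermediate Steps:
z(l) = -2*l
-3*(25 + 92/z(8/10)) = -3*(25 + 92/((-16/10))) = -3*(25 + 92/((-2*⅘))) = -3*(25 + 92/(-8/5)) = -3*(25 + 92*(-5/8)) = -3*(25 - 115/2) = -3*(-65/2) = 195/2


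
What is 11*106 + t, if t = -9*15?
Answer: 1031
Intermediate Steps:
t = -135
11*106 + t = 11*106 - 135 = 1166 - 135 = 1031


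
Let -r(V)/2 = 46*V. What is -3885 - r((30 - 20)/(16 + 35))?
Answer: -197215/51 ≈ -3867.0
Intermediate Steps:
r(V) = -92*V
-3885 - r((30 - 20)/(16 + 35)) = -3885 - (-92)*(30 - 20)/(16 + 35) = -3885 - (-92)*10/51 = -3885 - 1*(-920/51) = -3885 + 920/51 = -197215/51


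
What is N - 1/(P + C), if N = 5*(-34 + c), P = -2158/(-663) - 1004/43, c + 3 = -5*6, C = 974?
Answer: -700794053/2091916 ≈ -335.00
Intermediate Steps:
c = -33 (c = -3 - 5*6 = -3 - 30 = -33)
P = -44066/2193 (P = -2158*(-1/663) - 1004*1/43 = 166/51 - 1004/43 = -44066/2193 ≈ -20.094)
N = -335 (N = 5*(-34 - 33) = 5*(-67) = -335)
N - 1/(P + C) = -335 - 1/(-44066/2193 + 974) = -335 - 1/2091916/2193 = -335 - 1*2193/2091916 = -335 - 2193/2091916 = -700794053/2091916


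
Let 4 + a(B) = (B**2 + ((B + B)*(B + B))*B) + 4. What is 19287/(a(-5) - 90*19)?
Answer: -19287/2185 ≈ -8.8270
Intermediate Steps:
a(B) = B**2 + 4*B**3 (a(B) = -4 + ((B**2 + ((B + B)*(B + B))*B) + 4) = -4 + ((B**2 + ((2*B)*(2*B))*B) + 4) = -4 + ((B**2 + (4*B**2)*B) + 4) = -4 + ((B**2 + 4*B**3) + 4) = -4 + (4 + B**2 + 4*B**3) = B**2 + 4*B**3)
19287/(a(-5) - 90*19) = 19287/((-5)**2*(1 + 4*(-5)) - 90*19) = 19287/(25*(1 - 20) - 1710) = 19287/(25*(-19) - 1710) = 19287/(-475 - 1710) = 19287/(-2185) = 19287*(-1/2185) = -19287/2185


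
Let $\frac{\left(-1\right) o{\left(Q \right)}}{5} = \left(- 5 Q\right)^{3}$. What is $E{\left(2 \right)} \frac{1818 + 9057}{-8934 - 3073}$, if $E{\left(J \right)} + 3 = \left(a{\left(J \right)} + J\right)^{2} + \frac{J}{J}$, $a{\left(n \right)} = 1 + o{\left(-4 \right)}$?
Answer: $- \frac{17397390076125}{12007} \approx -1.4489 \cdot 10^{9}$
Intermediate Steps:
$o{\left(Q \right)} = 625 Q^{3}$ ($o{\left(Q \right)} = - 5 \left(- 5 Q\right)^{3} = - 5 \left(- 125 Q^{3}\right) = 625 Q^{3}$)
$a{\left(n \right)} = -39999$ ($a{\left(n \right)} = 1 + 625 \left(-4\right)^{3} = 1 + 625 \left(-64\right) = 1 - 40000 = -39999$)
$E{\left(J \right)} = -2 + \left(-39999 + J\right)^{2}$ ($E{\left(J \right)} = -3 + \left(\left(-39999 + J\right)^{2} + \frac{J}{J}\right) = -3 + \left(\left(-39999 + J\right)^{2} + 1\right) = -3 + \left(1 + \left(-39999 + J\right)^{2}\right) = -2 + \left(-39999 + J\right)^{2}$)
$E{\left(2 \right)} \frac{1818 + 9057}{-8934 - 3073} = \left(-2 + \left(-39999 + 2\right)^{2}\right) \frac{1818 + 9057}{-8934 - 3073} = \left(-2 + \left(-39997\right)^{2}\right) \frac{10875}{-12007} = \left(-2 + 1599760009\right) 10875 \left(- \frac{1}{12007}\right) = 1599760007 \left(- \frac{10875}{12007}\right) = - \frac{17397390076125}{12007}$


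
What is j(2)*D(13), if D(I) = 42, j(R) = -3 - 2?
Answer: -210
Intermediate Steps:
j(R) = -5
j(2)*D(13) = -5*42 = -210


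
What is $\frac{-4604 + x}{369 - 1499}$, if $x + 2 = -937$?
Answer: $\frac{5543}{1130} \approx 4.9053$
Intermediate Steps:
$x = -939$ ($x = -2 - 937 = -939$)
$\frac{-4604 + x}{369 - 1499} = \frac{-4604 - 939}{369 - 1499} = - \frac{5543}{-1130} = \left(-5543\right) \left(- \frac{1}{1130}\right) = \frac{5543}{1130}$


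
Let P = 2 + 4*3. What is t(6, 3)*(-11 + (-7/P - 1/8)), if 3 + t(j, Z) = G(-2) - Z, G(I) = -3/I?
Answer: 837/16 ≈ 52.313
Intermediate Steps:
t(j, Z) = -3/2 - Z (t(j, Z) = -3 + (-3/(-2) - Z) = -3 + (-3*(-½) - Z) = -3 + (3/2 - Z) = -3/2 - Z)
P = 14 (P = 2 + 12 = 14)
t(6, 3)*(-11 + (-7/P - 1/8)) = (-3/2 - 1*3)*(-11 + (-7/14 - 1/8)) = (-3/2 - 3)*(-11 + (-7*1/14 - 1*⅛)) = -9*(-11 + (-½ - ⅛))/2 = -9*(-11 - 5/8)/2 = -9/2*(-93/8) = 837/16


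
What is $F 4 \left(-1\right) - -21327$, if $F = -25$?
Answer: $21427$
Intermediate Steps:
$F 4 \left(-1\right) - -21327 = \left(-25\right) 4 \left(-1\right) - -21327 = \left(-100\right) \left(-1\right) + 21327 = 100 + 21327 = 21427$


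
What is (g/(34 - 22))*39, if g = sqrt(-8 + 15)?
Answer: 13*sqrt(7)/4 ≈ 8.5987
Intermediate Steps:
g = sqrt(7) ≈ 2.6458
(g/(34 - 22))*39 = (sqrt(7)/(34 - 22))*39 = (sqrt(7)/12)*39 = 13*sqrt(7)/4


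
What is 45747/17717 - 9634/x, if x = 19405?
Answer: 717034957/343798385 ≈ 2.0856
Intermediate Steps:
45747/17717 - 9634/x = 45747/17717 - 9634/19405 = 717034957/343798385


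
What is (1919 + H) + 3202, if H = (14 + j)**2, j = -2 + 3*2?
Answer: 5445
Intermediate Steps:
j = 4 (j = -2 + 6 = 4)
H = 324 (H = (14 + 4)**2 = 18**2 = 324)
(1919 + H) + 3202 = (1919 + 324) + 3202 = 2243 + 3202 = 5445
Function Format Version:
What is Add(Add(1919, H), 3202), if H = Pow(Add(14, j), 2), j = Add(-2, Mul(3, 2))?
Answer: 5445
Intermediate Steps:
j = 4 (j = Add(-2, 6) = 4)
H = 324 (H = Pow(Add(14, 4), 2) = Pow(18, 2) = 324)
Add(Add(1919, H), 3202) = Add(Add(1919, 324), 3202) = Add(2243, 3202) = 5445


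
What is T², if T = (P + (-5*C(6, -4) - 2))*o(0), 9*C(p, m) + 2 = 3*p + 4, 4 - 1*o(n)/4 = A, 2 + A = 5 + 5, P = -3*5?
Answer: 16386304/81 ≈ 2.0230e+5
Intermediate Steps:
P = -15
A = 8 (A = -2 + (5 + 5) = -2 + 10 = 8)
o(n) = -16 (o(n) = 16 - 4*8 = 16 - 32 = -16)
C(p, m) = 2/9 + p/3 (C(p, m) = -2/9 + (3*p + 4)/9 = -2/9 + (4 + 3*p)/9 = -2/9 + (4/9 + p/3) = 2/9 + p/3)
T = 4048/9 (T = (-15 + (-5*(2/9 + (⅓)*6) - 2))*(-16) = (-15 + (-5*(2/9 + 2) - 2))*(-16) = (-15 + (-5*20/9 - 2))*(-16) = (-15 + (-100/9 - 2))*(-16) = (-15 - 118/9)*(-16) = -253/9*(-16) = 4048/9 ≈ 449.78)
T² = (4048/9)² = 16386304/81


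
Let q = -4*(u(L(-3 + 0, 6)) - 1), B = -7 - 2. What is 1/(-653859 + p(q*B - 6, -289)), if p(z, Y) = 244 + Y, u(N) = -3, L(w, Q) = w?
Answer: -1/653904 ≈ -1.5293e-6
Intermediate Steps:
B = -9
q = 16 (q = -4*(-3 - 1) = -4*(-4) = 16)
1/(-653859 + p(q*B - 6, -289)) = 1/(-653859 + (244 - 289)) = 1/(-653859 - 45) = 1/(-653904) = -1/653904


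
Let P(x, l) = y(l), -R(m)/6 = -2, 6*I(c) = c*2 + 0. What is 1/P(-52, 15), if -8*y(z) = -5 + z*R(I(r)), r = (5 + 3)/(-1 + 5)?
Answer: -8/175 ≈ -0.045714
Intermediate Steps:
r = 2 (r = 8/4 = 8*(1/4) = 2)
I(c) = c/3 (I(c) = (c*2 + 0)/6 = (2*c + 0)/6 = (2*c)/6 = c/3)
R(m) = 12 (R(m) = -6*(-2) = 12)
y(z) = 5/8 - 3*z/2 (y(z) = -(-5 + z*12)/8 = -(-5 + 12*z)/8 = 5/8 - 3*z/2)
P(x, l) = 5/8 - 3*l/2
1/P(-52, 15) = 1/(5/8 - 3/2*15) = 1/(5/8 - 45/2) = 1/(-175/8) = -8/175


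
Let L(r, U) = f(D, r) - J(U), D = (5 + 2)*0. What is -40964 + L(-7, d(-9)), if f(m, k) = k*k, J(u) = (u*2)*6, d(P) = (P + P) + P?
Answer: -40591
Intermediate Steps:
d(P) = 3*P (d(P) = 2*P + P = 3*P)
D = 0 (D = 7*0 = 0)
J(u) = 12*u (J(u) = (2*u)*6 = 12*u)
f(m, k) = k²
L(r, U) = r² - 12*U
-40964 + L(-7, d(-9)) = -40964 + ((-7)² - 36*(-9)) = -40964 + (49 - 12*(-27)) = -40964 + (49 + 324) = -40964 + 373 = -40591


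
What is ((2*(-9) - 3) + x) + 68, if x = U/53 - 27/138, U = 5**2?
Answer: 115259/2438 ≈ 47.276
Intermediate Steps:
U = 25
x = 673/2438 (x = 25/53 - 27/138 = 25*(1/53) - 27*1/138 = 25/53 - 9/46 = 673/2438 ≈ 0.27605)
((2*(-9) - 3) + x) + 68 = ((2*(-9) - 3) + 673/2438) + 68 = ((-18 - 3) + 673/2438) + 68 = (-21 + 673/2438) + 68 = -50525/2438 + 68 = 115259/2438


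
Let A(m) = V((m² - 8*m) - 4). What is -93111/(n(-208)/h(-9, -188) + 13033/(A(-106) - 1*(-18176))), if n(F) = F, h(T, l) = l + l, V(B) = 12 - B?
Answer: -26729933436/771359 ≈ -34653.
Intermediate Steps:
h(T, l) = 2*l
A(m) = 16 - m² + 8*m (A(m) = 12 - ((m² - 8*m) - 4) = 12 - (-4 + m² - 8*m) = 12 + (4 - m² + 8*m) = 16 - m² + 8*m)
-93111/(n(-208)/h(-9, -188) + 13033/(A(-106) - 1*(-18176))) = -93111/(-208/(2*(-188)) + 13033/((16 - 1*(-106)² + 8*(-106)) - 1*(-18176))) = -93111/(-208/(-376) + 13033/((16 - 1*11236 - 848) + 18176)) = -93111/(-208*(-1/376) + 13033/((16 - 11236 - 848) + 18176)) = -93111/(26/47 + 13033/(-12068 + 18176)) = -93111/(26/47 + 13033/6108) = -93111/771359/287076 = -93111*287076/771359 = -26729933436/771359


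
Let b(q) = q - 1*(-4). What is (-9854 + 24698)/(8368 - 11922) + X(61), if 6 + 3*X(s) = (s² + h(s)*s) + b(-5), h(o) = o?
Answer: 13189729/5331 ≈ 2474.2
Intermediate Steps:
b(q) = 4 + q (b(q) = q + 4 = 4 + q)
X(s) = -7/3 + 2*s²/3 (X(s) = -2 + ((s² + s*s) + (4 - 5))/3 = -2 + ((s² + s²) - 1)/3 = -2 + (2*s² - 1)/3 = -2 + (-1 + 2*s²)/3 = -2 + (-⅓ + 2*s²/3) = -7/3 + 2*s²/3)
(-9854 + 24698)/(8368 - 11922) + X(61) = (-9854 + 24698)/(8368 - 11922) + (-7/3 + (⅔)*61²) = 14844/(-3554) + (-7/3 + (⅔)*3721) = 14844*(-1/3554) + (-7/3 + 7442/3) = -7422/1777 + 7435/3 = 13189729/5331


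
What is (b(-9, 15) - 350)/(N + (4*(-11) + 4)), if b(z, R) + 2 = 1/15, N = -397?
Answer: 5279/6555 ≈ 0.80534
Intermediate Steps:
b(z, R) = -29/15 (b(z, R) = -2 + 1/15 = -29/15)
(b(-9, 15) - 350)/(N + (4*(-11) + 4)) = (-29/15 - 350)/(-397 + (4*(-11) + 4)) = -5279/(15*(-397 + (-44 + 4))) = -5279/(15*(-397 - 40)) = -5279/15/(-437) = -5279/15*(-1/437) = 5279/6555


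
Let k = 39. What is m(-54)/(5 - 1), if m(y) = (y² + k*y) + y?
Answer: 189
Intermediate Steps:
m(y) = y² + 40*y (m(y) = (y² + 39*y) + y = y² + 40*y)
m(-54)/(5 - 1) = (-54*(40 - 54))/(5 - 1) = -54*(-14)/4 = 756*(¼) = 189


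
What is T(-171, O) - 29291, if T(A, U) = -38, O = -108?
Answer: -29329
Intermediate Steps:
T(-171, O) - 29291 = -38 - 29291 = -29329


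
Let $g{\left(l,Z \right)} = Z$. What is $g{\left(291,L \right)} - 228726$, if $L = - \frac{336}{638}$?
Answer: $- \frac{72963762}{319} \approx -2.2873 \cdot 10^{5}$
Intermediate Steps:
$L = - \frac{168}{319}$ ($L = \left(-336\right) \frac{1}{638} = - \frac{168}{319} \approx -0.52665$)
$g{\left(291,L \right)} - 228726 = - \frac{168}{319} - 228726 = - \frac{72963762}{319}$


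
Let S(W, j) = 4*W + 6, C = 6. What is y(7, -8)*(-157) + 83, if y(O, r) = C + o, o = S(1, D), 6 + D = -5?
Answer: -2429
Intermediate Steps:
D = -11 (D = -6 - 5 = -11)
S(W, j) = 6 + 4*W
o = 10 (o = 6 + 4*1 = 6 + 4 = 10)
y(O, r) = 16 (y(O, r) = 6 + 10 = 16)
y(7, -8)*(-157) + 83 = 16*(-157) + 83 = -2512 + 83 = -2429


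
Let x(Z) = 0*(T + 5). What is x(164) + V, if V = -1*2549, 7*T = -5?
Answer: -2549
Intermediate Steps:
T = -5/7 (T = (⅐)*(-5) = -5/7 ≈ -0.71429)
x(Z) = 0 (x(Z) = 0*(-5/7 + 5) = 0*(30/7) = 0)
V = -2549
x(164) + V = 0 - 2549 = -2549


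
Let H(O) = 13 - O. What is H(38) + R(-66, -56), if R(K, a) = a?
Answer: -81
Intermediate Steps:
H(38) + R(-66, -56) = (13 - 1*38) - 56 = (13 - 38) - 56 = -25 - 56 = -81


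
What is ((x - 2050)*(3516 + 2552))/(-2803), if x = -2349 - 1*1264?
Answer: 34363084/2803 ≈ 12259.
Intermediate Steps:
x = -3613 (x = -2349 - 1264 = -3613)
((x - 2050)*(3516 + 2552))/(-2803) = ((-3613 - 2050)*(3516 + 2552))/(-2803) = -5663*6068*(-1/2803) = -34363084*(-1/2803) = 34363084/2803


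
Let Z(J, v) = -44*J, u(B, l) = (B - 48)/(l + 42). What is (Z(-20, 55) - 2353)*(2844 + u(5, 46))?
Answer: -368587317/88 ≈ -4.1885e+6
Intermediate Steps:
u(B, l) = (-48 + B)/(42 + l)
(Z(-20, 55) - 2353)*(2844 + u(5, 46)) = (-44*(-20) - 2353)*(2844 + (-48 + 5)/(42 + 46)) = (880 - 2353)*(2844 - 43/88) = -1473*(2844 + (1/88)*(-43)) = -1473*(2844 - 43/88) = -1473*250229/88 = -368587317/88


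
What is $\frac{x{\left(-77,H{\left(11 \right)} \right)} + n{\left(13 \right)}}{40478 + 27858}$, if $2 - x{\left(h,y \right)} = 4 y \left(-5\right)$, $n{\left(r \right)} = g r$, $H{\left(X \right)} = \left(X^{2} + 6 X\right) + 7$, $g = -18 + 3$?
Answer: $\frac{3687}{68336} \approx 0.053954$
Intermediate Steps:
$g = -15$
$H{\left(X \right)} = 7 + X^{2} + 6 X$
$n{\left(r \right)} = - 15 r$
$x{\left(h,y \right)} = 2 + 20 y$ ($x{\left(h,y \right)} = 2 - 4 y \left(-5\right) = 2 - - 20 y = 2 + 20 y$)
$\frac{x{\left(-77,H{\left(11 \right)} \right)} + n{\left(13 \right)}}{40478 + 27858} = \frac{\left(2 + 20 \left(7 + 11^{2} + 6 \cdot 11\right)\right) - 195}{40478 + 27858} = \frac{\left(2 + 20 \left(7 + 121 + 66\right)\right) - 195}{68336} = \left(\left(2 + 20 \cdot 194\right) - 195\right) \frac{1}{68336} = \left(\left(2 + 3880\right) - 195\right) \frac{1}{68336} = \left(3882 - 195\right) \frac{1}{68336} = 3687 \cdot \frac{1}{68336} = \frac{3687}{68336}$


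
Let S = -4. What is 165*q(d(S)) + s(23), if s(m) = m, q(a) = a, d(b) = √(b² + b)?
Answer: 23 + 330*√3 ≈ 594.58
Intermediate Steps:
d(b) = √(b + b²)
165*q(d(S)) + s(23) = 165*√(-4*(1 - 4)) + 23 = 165*√(-4*(-3)) + 23 = 165*√12 + 23 = 165*(2*√3) + 23 = 330*√3 + 23 = 23 + 330*√3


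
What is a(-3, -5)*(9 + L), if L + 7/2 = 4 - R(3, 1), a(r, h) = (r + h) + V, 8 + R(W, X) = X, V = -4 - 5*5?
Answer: -1221/2 ≈ -610.50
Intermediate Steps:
V = -29 (V = -4 - 25 = -29)
R(W, X) = -8 + X
a(r, h) = -29 + h + r (a(r, h) = (r + h) - 29 = (h + r) - 29 = -29 + h + r)
L = 15/2 (L = -7/2 + (4 - (-8 + 1)) = -7/2 + (4 - 1*(-7)) = -7/2 + (4 + 7) = -7/2 + 11 = 15/2 ≈ 7.5000)
a(-3, -5)*(9 + L) = (-29 - 5 - 3)*(9 + 15/2) = -37*33/2 = -1221/2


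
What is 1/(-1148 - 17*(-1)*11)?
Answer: -1/961 ≈ -0.0010406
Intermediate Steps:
1/(-1148 - 17*(-1)*11) = 1/(-1148 + 17*11) = 1/(-1148 + 187) = 1/(-961) = -1/961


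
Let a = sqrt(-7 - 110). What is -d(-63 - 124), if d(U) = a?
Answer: -3*I*sqrt(13) ≈ -10.817*I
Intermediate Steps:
a = 3*I*sqrt(13) (a = sqrt(-117) = 3*I*sqrt(13) ≈ 10.817*I)
d(U) = 3*I*sqrt(13)
-d(-63 - 124) = -3*I*sqrt(13)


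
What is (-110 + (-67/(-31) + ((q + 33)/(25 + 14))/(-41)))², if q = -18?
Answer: 3175431336676/273009529 ≈ 11631.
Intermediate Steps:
(-110 + (-67/(-31) + ((q + 33)/(25 + 14))/(-41)))² = (-110 + (-67/(-31) + ((-18 + 33)/(25 + 14))/(-41)))² = (-110 + (-67*(-1/31) + (15/39)*(-1/41)))² = (-110 + (67/31 + (15*(1/39))*(-1/41)))² = (-110 + (67/31 + (5/13)*(-1/41)))² = (-110 + (67/31 - 5/533))² = (-110 + 35556/16523)² = (-1781974/16523)² = 3175431336676/273009529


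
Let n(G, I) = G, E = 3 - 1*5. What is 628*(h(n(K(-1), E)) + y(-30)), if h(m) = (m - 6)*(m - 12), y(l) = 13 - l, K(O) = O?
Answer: 84152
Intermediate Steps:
E = -2 (E = 3 - 5 = -2)
h(m) = (-12 + m)*(-6 + m) (h(m) = (-6 + m)*(-12 + m) = (-12 + m)*(-6 + m))
628*(h(n(K(-1), E)) + y(-30)) = 628*((72 + (-1)² - 18*(-1)) + (13 - 1*(-30))) = 628*((72 + 1 + 18) + (13 + 30)) = 628*(91 + 43) = 628*134 = 84152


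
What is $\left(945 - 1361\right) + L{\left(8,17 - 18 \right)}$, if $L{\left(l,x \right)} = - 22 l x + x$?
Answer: $-241$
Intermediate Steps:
$L{\left(l,x \right)} = x - 22 l x$ ($L{\left(l,x \right)} = - 22 l x + x = x - 22 l x$)
$\left(945 - 1361\right) + L{\left(8,17 - 18 \right)} = \left(945 - 1361\right) + \left(17 - 18\right) \left(1 - 176\right) = -416 - \left(1 - 176\right) = -416 - -175 = -416 + 175 = -241$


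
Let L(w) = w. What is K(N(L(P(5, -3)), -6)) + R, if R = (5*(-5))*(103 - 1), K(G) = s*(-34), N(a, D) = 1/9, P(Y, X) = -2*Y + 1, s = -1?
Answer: -2516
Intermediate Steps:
P(Y, X) = 1 - 2*Y
N(a, D) = ⅑
K(G) = 34 (K(G) = -1*(-34) = 34)
R = -2550 (R = -25*102 = -2550)
K(N(L(P(5, -3)), -6)) + R = 34 - 2550 = -2516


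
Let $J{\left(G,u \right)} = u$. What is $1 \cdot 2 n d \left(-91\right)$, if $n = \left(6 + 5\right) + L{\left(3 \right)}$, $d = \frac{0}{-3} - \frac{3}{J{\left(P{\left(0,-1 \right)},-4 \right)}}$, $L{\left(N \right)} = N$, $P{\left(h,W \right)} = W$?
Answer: $-1911$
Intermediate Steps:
$d = \frac{3}{4}$ ($d = \frac{0}{-3} - \frac{3}{-4} = 0 \left(- \frac{1}{3}\right) - - \frac{3}{4} = 0 + \frac{3}{4} = \frac{3}{4} \approx 0.75$)
$n = 14$ ($n = \left(6 + 5\right) + 3 = 11 + 3 = 14$)
$1 \cdot 2 n d \left(-91\right) = 1 \cdot 2 \cdot 14 \cdot \frac{3}{4} \left(-91\right) = 2 \cdot 14 \cdot \frac{3}{4} \left(-91\right) = 28 \cdot \frac{3}{4} \left(-91\right) = 21 \left(-91\right) = -1911$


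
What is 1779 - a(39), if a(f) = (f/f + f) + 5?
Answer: 1734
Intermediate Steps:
a(f) = 6 + f (a(f) = (1 + f) + 5 = 6 + f)
1779 - a(39) = 1779 - (6 + 39) = 1779 - 1*45 = 1779 - 45 = 1734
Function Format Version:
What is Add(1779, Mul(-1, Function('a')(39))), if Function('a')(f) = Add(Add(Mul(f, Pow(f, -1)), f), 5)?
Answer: 1734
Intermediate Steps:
Function('a')(f) = Add(6, f) (Function('a')(f) = Add(Add(1, f), 5) = Add(6, f))
Add(1779, Mul(-1, Function('a')(39))) = Add(1779, Mul(-1, Add(6, 39))) = Add(1779, Mul(-1, 45)) = Add(1779, -45) = 1734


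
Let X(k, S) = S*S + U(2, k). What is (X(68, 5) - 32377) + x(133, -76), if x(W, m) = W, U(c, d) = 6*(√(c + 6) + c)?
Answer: -32207 + 12*√2 ≈ -32190.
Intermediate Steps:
U(c, d) = 6*c + 6*√(6 + c) (U(c, d) = 6*(√(6 + c) + c) = 6*(c + √(6 + c)) = 6*c + 6*√(6 + c))
X(k, S) = 12 + S² + 12*√2 (X(k, S) = S*S + (6*2 + 6*√(6 + 2)) = S² + (12 + 6*√8) = S² + (12 + 6*(2*√2)) = S² + (12 + 12*√2) = 12 + S² + 12*√2)
(X(68, 5) - 32377) + x(133, -76) = ((12 + 5² + 12*√2) - 32377) + 133 = ((12 + 25 + 12*√2) - 32377) + 133 = ((37 + 12*√2) - 32377) + 133 = (-32340 + 12*√2) + 133 = -32207 + 12*√2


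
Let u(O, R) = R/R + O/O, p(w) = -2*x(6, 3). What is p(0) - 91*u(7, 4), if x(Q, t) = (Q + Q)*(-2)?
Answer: -134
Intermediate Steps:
x(Q, t) = -4*Q (x(Q, t) = (2*Q)*(-2) = -4*Q)
p(w) = 48 (p(w) = -(-8)*6 = -2*(-24) = 48)
u(O, R) = 2 (u(O, R) = 1 + 1 = 2)
p(0) - 91*u(7, 4) = 48 - 91*2 = 48 - 182 = -134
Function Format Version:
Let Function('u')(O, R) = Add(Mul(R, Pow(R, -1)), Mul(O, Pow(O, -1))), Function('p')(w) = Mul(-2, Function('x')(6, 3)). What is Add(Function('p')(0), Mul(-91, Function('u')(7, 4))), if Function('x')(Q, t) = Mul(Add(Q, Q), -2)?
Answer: -134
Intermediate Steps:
Function('x')(Q, t) = Mul(-4, Q) (Function('x')(Q, t) = Mul(Mul(2, Q), -2) = Mul(-4, Q))
Function('p')(w) = 48 (Function('p')(w) = Mul(-2, Mul(-4, 6)) = Mul(-2, -24) = 48)
Function('u')(O, R) = 2 (Function('u')(O, R) = Add(1, 1) = 2)
Add(Function('p')(0), Mul(-91, Function('u')(7, 4))) = Add(48, Mul(-91, 2)) = Add(48, -182) = -134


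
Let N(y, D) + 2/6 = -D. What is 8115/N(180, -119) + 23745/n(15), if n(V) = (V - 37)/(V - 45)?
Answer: 127066095/3916 ≈ 32448.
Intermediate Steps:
N(y, D) = -1/3 - D
n(V) = (-37 + V)/(-45 + V)
8115/N(180, -119) + 23745/n(15) = 8115/(-1/3 - 1*(-119)) + 23745/(((-37 + 15)/(-45 + 15))) = 8115/(-1/3 + 119) + 23745/((-22/(-30))) = 8115/(356/3) + 23745/((-1/30*(-22))) = 8115*(3/356) + 23745/(11/15) = 24345/356 + 23745*(15/11) = 24345/356 + 356175/11 = 127066095/3916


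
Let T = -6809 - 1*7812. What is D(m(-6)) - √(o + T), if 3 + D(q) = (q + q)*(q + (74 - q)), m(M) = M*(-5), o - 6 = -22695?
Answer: 4437 - I*√37310 ≈ 4437.0 - 193.16*I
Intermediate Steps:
o = -22689 (o = 6 - 22695 = -22689)
m(M) = -5*M
D(q) = -3 + 148*q (D(q) = -3 + (q + q)*(q + (74 - q)) = -3 + (2*q)*74 = -3 + 148*q)
T = -14621 (T = -6809 - 7812 = -14621)
D(m(-6)) - √(o + T) = (-3 + 148*(-5*(-6))) - √(-22689 - 14621) = (-3 + 148*30) - √(-37310) = (-3 + 4440) - I*√37310 = 4437 - I*√37310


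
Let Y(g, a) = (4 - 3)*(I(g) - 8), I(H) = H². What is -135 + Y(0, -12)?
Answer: -143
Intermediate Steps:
Y(g, a) = -8 + g² (Y(g, a) = (4 - 3)*(g² - 8) = 1*(-8 + g²) = -8 + g²)
-135 + Y(0, -12) = -135 + (-8 + 0²) = -135 + (-8 + 0) = -135 - 8 = -143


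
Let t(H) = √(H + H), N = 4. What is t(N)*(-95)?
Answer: -190*√2 ≈ -268.70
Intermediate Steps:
t(H) = √2*√H (t(H) = √(2*H) = √2*√H)
t(N)*(-95) = (√2*√4)*(-95) = (√2*2)*(-95) = (2*√2)*(-95) = -190*√2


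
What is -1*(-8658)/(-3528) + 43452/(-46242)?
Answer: -244119/71932 ≈ -3.3937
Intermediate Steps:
-1*(-8658)/(-3528) + 43452/(-46242) = 8658*(-1/3528) + 43452*(-1/46242) = -481/196 - 2414/2569 = -244119/71932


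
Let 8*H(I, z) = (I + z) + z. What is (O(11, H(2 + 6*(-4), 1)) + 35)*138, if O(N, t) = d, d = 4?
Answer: 5382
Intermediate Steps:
H(I, z) = z/4 + I/8 (H(I, z) = ((I + z) + z)/8 = (I + 2*z)/8 = z/4 + I/8)
O(N, t) = 4
(O(11, H(2 + 6*(-4), 1)) + 35)*138 = (4 + 35)*138 = 39*138 = 5382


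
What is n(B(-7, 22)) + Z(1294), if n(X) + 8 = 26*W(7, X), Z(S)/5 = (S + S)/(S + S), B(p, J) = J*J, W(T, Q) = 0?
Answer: -3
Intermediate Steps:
B(p, J) = J²
Z(S) = 5 (Z(S) = 5*((S + S)/(S + S)) = 5*((2*S)/((2*S))) = 5*((2*S)*(1/(2*S))) = 5*1 = 5)
n(X) = -8 (n(X) = -8 + 26*0 = -8 + 0 = -8)
n(B(-7, 22)) + Z(1294) = -8 + 5 = -3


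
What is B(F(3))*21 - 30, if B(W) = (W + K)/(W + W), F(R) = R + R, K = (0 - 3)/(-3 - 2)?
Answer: -369/20 ≈ -18.450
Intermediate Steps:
K = 3/5 (K = -3/(-5) = -3*(-1/5) = 3/5 ≈ 0.60000)
F(R) = 2*R
B(W) = (3/5 + W)/(2*W) (B(W) = (W + 3/5)/(W + W) = (3/5 + W)/((2*W)) = (3/5 + W)*(1/(2*W)) = (3/5 + W)/(2*W))
B(F(3))*21 - 30 = ((3 + 5*(2*3))/(10*((2*3))))*21 - 30 = ((1/10)*(3 + 5*6)/6)*21 - 30 = ((1/10)*(1/6)*(3 + 30))*21 - 30 = ((1/10)*(1/6)*33)*21 - 30 = (11/20)*21 - 30 = 231/20 - 30 = -369/20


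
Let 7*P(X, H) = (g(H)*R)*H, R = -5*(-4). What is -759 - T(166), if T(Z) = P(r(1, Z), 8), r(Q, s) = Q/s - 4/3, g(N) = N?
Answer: -6593/7 ≈ -941.86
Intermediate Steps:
R = 20
r(Q, s) = -4/3 + Q/s (r(Q, s) = Q/s - 4*⅓ = Q/s - 4/3 = -4/3 + Q/s)
P(X, H) = 20*H²/7 (P(X, H) = ((H*20)*H)/7 = ((20*H)*H)/7 = (20*H²)/7 = 20*H²/7)
T(Z) = 1280/7 (T(Z) = (20/7)*8² = (20/7)*64 = 1280/7)
-759 - T(166) = -759 - 1*1280/7 = -759 - 1280/7 = -6593/7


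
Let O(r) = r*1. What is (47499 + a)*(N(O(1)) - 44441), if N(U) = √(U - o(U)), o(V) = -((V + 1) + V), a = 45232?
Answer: -4120872909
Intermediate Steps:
O(r) = r
o(V) = -1 - 2*V (o(V) = -((1 + V) + V) = -(1 + 2*V) = -1 - 2*V)
N(U) = √(1 + 3*U) (N(U) = √(U - (-1 - 2*U)) = √(U + (1 + 2*U)) = √(1 + 3*U))
(47499 + a)*(N(O(1)) - 44441) = (47499 + 45232)*(√(1 + 3*1) - 44441) = 92731*(√(1 + 3) - 44441) = 92731*(√4 - 44441) = 92731*(2 - 44441) = 92731*(-44439) = -4120872909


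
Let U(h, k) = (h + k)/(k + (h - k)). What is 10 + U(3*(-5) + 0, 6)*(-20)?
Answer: -2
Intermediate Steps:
U(h, k) = (h + k)/h
10 + U(3*(-5) + 0, 6)*(-20) = 10 + (((3*(-5) + 0) + 6)/(3*(-5) + 0))*(-20) = 10 + (((-15 + 0) + 6)/(-15 + 0))*(-20) = 10 + ((-15 + 6)/(-15))*(-20) = 10 - 1/15*(-9)*(-20) = 10 + (3/5)*(-20) = 10 - 12 = -2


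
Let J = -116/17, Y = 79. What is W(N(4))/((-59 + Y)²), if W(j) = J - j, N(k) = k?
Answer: -23/850 ≈ -0.027059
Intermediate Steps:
J = -116/17 (J = -116*1/17 = -116/17 ≈ -6.8235)
W(j) = -116/17 - j
W(N(4))/((-59 + Y)²) = (-116/17 - 1*4)/((-59 + 79)²) = (-116/17 - 4)/(20²) = -184/17/400 = -184/17*1/400 = -23/850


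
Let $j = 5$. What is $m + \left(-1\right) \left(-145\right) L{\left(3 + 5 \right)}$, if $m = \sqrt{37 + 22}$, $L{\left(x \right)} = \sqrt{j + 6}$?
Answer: $\sqrt{59} + 145 \sqrt{11} \approx 488.59$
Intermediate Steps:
$L{\left(x \right)} = \sqrt{11}$ ($L{\left(x \right)} = \sqrt{5 + 6} = \sqrt{11}$)
$m = \sqrt{59} \approx 7.6811$
$m + \left(-1\right) \left(-145\right) L{\left(3 + 5 \right)} = \sqrt{59} + \left(-1\right) \left(-145\right) \sqrt{11} = \sqrt{59} + 145 \sqrt{11}$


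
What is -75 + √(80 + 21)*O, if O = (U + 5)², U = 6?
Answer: -75 + 121*√101 ≈ 1141.0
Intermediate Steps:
O = 121 (O = (6 + 5)² = 11² = 121)
-75 + √(80 + 21)*O = -75 + √(80 + 21)*121 = -75 + √101*121 = -75 + 121*√101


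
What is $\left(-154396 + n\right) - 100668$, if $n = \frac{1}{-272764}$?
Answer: $- \frac{69572276897}{272764} \approx -2.5506 \cdot 10^{5}$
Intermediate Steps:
$n = - \frac{1}{272764} \approx -3.6662 \cdot 10^{-6}$
$\left(-154396 + n\right) - 100668 = \left(-154396 - \frac{1}{272764}\right) - 100668 = - \frac{42113670545}{272764} - 100668 = - \frac{69572276897}{272764}$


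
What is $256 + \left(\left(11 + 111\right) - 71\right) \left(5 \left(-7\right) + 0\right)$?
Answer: $-1529$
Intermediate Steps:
$256 + \left(\left(11 + 111\right) - 71\right) \left(5 \left(-7\right) + 0\right) = 256 + \left(122 - 71\right) \left(-35 + 0\right) = 256 + 51 \left(-35\right) = 256 - 1785 = -1529$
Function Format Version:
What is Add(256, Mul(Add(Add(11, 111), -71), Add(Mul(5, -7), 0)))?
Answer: -1529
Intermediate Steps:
Add(256, Mul(Add(Add(11, 111), -71), Add(Mul(5, -7), 0))) = Add(256, Mul(Add(122, -71), Add(-35, 0))) = Add(256, Mul(51, -35)) = Add(256, -1785) = -1529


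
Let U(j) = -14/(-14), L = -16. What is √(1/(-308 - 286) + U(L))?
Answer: √39138/198 ≈ 0.99916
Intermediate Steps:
U(j) = 1 (U(j) = -14*(-1/14) = 1)
√(1/(-308 - 286) + U(L)) = √(1/(-308 - 286) + 1) = √(1/(-594) + 1) = √(-1/594 + 1) = √(593/594) = √39138/198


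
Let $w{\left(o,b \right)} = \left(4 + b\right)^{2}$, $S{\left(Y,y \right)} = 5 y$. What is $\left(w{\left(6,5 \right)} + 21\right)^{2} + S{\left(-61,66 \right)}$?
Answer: $10734$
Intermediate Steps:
$\left(w{\left(6,5 \right)} + 21\right)^{2} + S{\left(-61,66 \right)} = \left(\left(4 + 5\right)^{2} + 21\right)^{2} + 5 \cdot 66 = \left(9^{2} + 21\right)^{2} + 330 = \left(81 + 21\right)^{2} + 330 = 102^{2} + 330 = 10404 + 330 = 10734$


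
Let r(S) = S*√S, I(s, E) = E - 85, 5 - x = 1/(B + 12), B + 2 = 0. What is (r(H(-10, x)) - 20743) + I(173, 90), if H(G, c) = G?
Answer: -20738 - 10*I*√10 ≈ -20738.0 - 31.623*I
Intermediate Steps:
B = -2 (B = -2 + 0 = -2)
x = 49/10 (x = 5 - 1/(-2 + 12) = 5 - 1/10 = 5 - 1*⅒ = 5 - ⅒ = 49/10 ≈ 4.9000)
I(s, E) = -85 + E
r(S) = S^(3/2)
(r(H(-10, x)) - 20743) + I(173, 90) = ((-10)^(3/2) - 20743) + (-85 + 90) = (-10*I*√10 - 20743) + 5 = (-20743 - 10*I*√10) + 5 = -20738 - 10*I*√10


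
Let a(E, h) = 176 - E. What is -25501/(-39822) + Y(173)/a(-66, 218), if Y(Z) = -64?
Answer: 1811317/4818462 ≈ 0.37591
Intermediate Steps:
-25501/(-39822) + Y(173)/a(-66, 218) = -25501/(-39822) - 64/(176 - 1*(-66)) = -25501*(-1/39822) - 64/(176 + 66) = 25501/39822 - 64/242 = 25501/39822 - 64*1/242 = 25501/39822 - 32/121 = 1811317/4818462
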